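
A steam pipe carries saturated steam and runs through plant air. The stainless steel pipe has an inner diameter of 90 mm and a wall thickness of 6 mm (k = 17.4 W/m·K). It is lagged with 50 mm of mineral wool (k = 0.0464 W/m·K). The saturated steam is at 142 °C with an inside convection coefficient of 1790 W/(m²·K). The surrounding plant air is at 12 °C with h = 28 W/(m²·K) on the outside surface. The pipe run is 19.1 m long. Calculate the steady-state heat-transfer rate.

Q ≈ 1030 W

Treating each annulus and film as a series resistance:
R_inner film = 1/(h_i·2πr₁L) = 1/(1790×2π×0.045×19.1) = 1.034×10^-4 K/W
R_stainless steel pipe wall = ln(51/45)/(2π×17.4×19.1) = 5.994×10^-5 K/W
R_mineral wool = ln(101/51)/(2π×0.0464×19.1) = 0.1227 K/W
R_outer film = 1/(h_o·2πr_oL) = 1/(28×2π×0.101×19.1) = 0.002947 K/W
R_total = 0.1258 K/W
Q = ΔT/R_total = 130/0.1258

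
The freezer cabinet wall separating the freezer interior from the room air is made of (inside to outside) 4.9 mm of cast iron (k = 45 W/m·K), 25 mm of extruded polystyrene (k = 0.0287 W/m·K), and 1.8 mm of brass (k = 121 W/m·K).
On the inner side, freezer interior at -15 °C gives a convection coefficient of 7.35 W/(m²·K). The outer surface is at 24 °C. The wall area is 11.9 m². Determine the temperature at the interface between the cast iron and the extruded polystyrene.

T ≈ -9.73 °C

Model the wall as resistances in series:
R_inner film = 1/(h_i·A) = 1/(7.35×11.9) = 0.01143 K/W
R_cast iron = L/(kA) = 0.0049/(45×11.9) = 9.15×10^-6 K/W
R_extruded polystyrene = L/(kA) = 0.025/(0.0287×11.9) = 0.0732 K/W
R_brass = L/(kA) = 0.0018/(121×11.9) = 1.25×10^-6 K/W
R_total = 0.08464 K/W;  Q = ΔT/R_total = 39/0.08464 = 460.8 W
T_interface = T_inner + Q·ΣR(inner→interface) = -15 + 461×0.01144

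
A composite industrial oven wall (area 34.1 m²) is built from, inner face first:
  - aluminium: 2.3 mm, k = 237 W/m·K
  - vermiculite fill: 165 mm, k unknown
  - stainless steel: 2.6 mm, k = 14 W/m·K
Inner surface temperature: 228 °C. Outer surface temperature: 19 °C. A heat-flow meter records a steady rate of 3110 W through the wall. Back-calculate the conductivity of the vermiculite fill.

k ≈ 0.072 W/(m·K)

Thermal resistances in series:
R_aluminium = L/(kA) = 0.0023/(237×34.1) = 2.846×10^-7 K/W
R_stainless steel = L/(kA) = 0.0026/(14×34.1) = 5.446×10^-6 K/W
Sum of known resistances R_other = 5.731×10^-6 K/W
Total R = ΔT/Q = 209/3110 = 0.0672 K/W
R_vermiculite fill = R_total − R_other = 0.0672 K/W
k = L/(R·A) = 0.165/(0.0672×34.1)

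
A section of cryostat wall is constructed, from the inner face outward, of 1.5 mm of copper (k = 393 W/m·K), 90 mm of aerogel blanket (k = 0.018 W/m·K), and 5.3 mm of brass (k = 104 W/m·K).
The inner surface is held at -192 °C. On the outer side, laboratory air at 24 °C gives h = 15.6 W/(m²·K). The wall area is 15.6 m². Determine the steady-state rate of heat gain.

Q ≈ 665 W

Treating each layer as a thermal resistance in series:
R_copper = L/(kA) = 0.0015/(393×15.6) = 2.447×10^-7 K/W
R_aerogel blanket = L/(kA) = 0.09/(0.018×15.6) = 0.3205 K/W
R_brass = L/(kA) = 0.0053/(104×15.6) = 3.267×10^-6 K/W
R_outer film = 1/(h_o·A) = 1/(15.6×15.6) = 0.004109 K/W
R_total = 0.3246 K/W
Q = ΔT / R_total = 216 / 0.3246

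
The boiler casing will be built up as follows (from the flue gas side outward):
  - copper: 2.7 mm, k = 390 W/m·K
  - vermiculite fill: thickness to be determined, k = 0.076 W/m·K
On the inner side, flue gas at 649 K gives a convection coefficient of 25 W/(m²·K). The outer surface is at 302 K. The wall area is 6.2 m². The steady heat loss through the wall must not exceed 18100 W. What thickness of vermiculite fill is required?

L ≈ 5.99 mm

Model the wall as resistances in series:
R_inner film = 1/(h_i·A) = 1/(25×6.2) = 0.006452 K/W
R_copper = L/(kA) = 0.0027/(390×6.2) = 1.117×10^-6 K/W
Sum of the known resistances R_other = 0.006453 K/W
Required total resistance R_tot = ΔT/Q_allow = 347/18100 = 0.01917 K/W
R_vermiculite fill = R_tot − R_other = 0.01272 K/W
L = R·k·A = 0.01272×0.076×6.2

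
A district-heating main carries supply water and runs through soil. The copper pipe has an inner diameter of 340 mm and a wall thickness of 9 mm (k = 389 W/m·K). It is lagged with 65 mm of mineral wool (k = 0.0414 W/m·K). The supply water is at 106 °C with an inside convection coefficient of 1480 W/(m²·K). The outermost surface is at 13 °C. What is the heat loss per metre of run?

Treating each annulus and film as a series resistance:
R_inner film = 1/(h_i·2πr₁L) = 1/(1480×2π×0.17×1) = 6.326×10^-4 K/W
R_copper pipe wall = ln(179/170)/(2π×389×1) = 2.111×10^-5 K/W
R_mineral wool = ln(244/179)/(2π×0.0414×1) = 1.191 K/W
R_total = 1.192 K/W
Q = ΔT/R_total = 93/1.192

q′ ≈ 78 W/m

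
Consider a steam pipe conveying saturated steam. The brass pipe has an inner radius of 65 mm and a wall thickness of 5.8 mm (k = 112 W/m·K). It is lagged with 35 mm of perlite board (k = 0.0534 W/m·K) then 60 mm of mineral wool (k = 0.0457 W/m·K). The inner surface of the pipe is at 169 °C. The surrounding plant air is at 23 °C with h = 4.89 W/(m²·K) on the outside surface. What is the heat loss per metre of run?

Per-layer cylindrical resistances, series-summed:
R_brass pipe wall = ln(70.8/65)/(2π×112×1) = 1.215×10^-4 K/W
R_perlite board = ln(105.8/70.8)/(2π×0.0534×1) = 1.197 K/W
R_mineral wool = ln(165.8/105.8)/(2π×0.0457×1) = 1.564 K/W
R_outer film = 1/(h_o·2πr_oL) = 1/(4.89×2π×0.1658×1) = 0.1963 K/W
R_total = 2.958 K/W
Q = ΔT/R_total = 146/2.958

q′ ≈ 49.4 W/m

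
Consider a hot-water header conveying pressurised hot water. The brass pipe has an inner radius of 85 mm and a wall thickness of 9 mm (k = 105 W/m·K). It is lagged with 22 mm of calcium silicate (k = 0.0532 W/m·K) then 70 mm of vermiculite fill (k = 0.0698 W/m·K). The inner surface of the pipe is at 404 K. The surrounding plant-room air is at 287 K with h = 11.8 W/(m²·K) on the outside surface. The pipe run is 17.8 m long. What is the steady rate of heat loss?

For a radial system each layer contributes R = ln(r_out/r_in)/(2πkL); films add R = 1/(hA).
R_brass pipe wall = ln(94/85)/(2π×105×17.8) = 8.57×10^-6 K/W
R_calcium silicate = ln(116/94)/(2π×0.0532×17.8) = 0.03534 K/W
R_vermiculite fill = ln(186/116)/(2π×0.0698×17.8) = 0.06048 K/W
R_outer film = 1/(h_o·2πr_oL) = 1/(11.8×2π×0.186×17.8) = 0.004074 K/W
R_total = 0.09991 K/W
Q = ΔT/R_total = 117/0.09991

Q ≈ 1170 W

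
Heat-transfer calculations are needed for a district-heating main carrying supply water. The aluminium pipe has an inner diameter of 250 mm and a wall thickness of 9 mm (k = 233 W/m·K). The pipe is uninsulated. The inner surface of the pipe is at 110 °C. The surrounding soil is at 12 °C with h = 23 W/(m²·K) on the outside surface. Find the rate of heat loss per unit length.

q′ ≈ 1900 W/m

Per-layer cylindrical resistances, series-summed:
R_aluminium pipe wall = ln(134/125)/(2π×233×1) = 4.749×10^-5 K/W
R_outer film = 1/(h_o·2πr_oL) = 1/(23×2π×0.134×1) = 0.05164 K/W
R_total = 0.05169 K/W
Q = ΔT/R_total = 98/0.05169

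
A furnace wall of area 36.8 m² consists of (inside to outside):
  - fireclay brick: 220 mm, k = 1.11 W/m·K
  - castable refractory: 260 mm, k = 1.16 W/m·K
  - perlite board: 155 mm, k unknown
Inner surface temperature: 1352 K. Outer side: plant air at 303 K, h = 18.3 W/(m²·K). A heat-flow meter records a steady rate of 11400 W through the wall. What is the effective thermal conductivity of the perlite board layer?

Thermal resistances in series:
R_fireclay brick = L/(kA) = 0.22/(1.11×36.8) = 0.005386 K/W
R_castable refractory = L/(kA) = 0.26/(1.16×36.8) = 0.006091 K/W
R_outer film = 1/(h_o·A) = 1/(18.3×36.8) = 0.001485 K/W
Sum of known resistances R_other = 0.01296 K/W
Total R = ΔT/Q = 1049/11400 = 0.09202 K/W
R_perlite board = R_total − R_other = 0.07906 K/W
k = L/(R·A) = 0.155/(0.07906×36.8)

k ≈ 0.0533 W/(m·K)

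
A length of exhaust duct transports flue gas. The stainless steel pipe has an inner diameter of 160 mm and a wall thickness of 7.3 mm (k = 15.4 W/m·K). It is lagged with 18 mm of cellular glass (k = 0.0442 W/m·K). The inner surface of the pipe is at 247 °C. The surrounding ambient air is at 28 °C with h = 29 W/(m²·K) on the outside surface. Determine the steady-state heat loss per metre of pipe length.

Cylindrical conduction, so R = ln(r₂/r₁)/(2πkL) per layer, in series:
R_stainless steel pipe wall = ln(87.3/80)/(2π×15.4×1) = 9.025×10^-4 K/W
R_cellular glass = ln(105.3/87.3)/(2π×0.0442×1) = 0.675 K/W
R_outer film = 1/(h_o·2πr_oL) = 1/(29×2π×0.1053×1) = 0.05212 K/W
R_total = 0.728 K/W
Q = ΔT/R_total = 219/0.728

q′ ≈ 301 W/m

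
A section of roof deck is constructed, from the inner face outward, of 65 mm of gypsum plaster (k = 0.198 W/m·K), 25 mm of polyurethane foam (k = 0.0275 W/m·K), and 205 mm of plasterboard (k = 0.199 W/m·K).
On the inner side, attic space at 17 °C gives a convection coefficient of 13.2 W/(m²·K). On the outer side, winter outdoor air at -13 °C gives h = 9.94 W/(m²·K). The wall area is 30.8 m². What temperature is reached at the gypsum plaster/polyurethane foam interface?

Series thermal resistances:
R_inner film = 1/(h_i·A) = 1/(13.2×30.8) = 0.00246 K/W
R_gypsum plaster = L/(kA) = 0.065/(0.198×30.8) = 0.01066 K/W
R_polyurethane foam = L/(kA) = 0.025/(0.0275×30.8) = 0.02952 K/W
R_plasterboard = L/(kA) = 0.205/(0.199×30.8) = 0.03345 K/W
R_outer film = 1/(h_o·A) = 1/(9.94×30.8) = 0.003266 K/W
R_total = 0.07935 K/W;  Q = ΔT/R_total = 30/0.07935 = 378.1 W
T_interface = T_inner − Q·ΣR(inner→interface) = 17 − 378×0.01312

T ≈ 12 °C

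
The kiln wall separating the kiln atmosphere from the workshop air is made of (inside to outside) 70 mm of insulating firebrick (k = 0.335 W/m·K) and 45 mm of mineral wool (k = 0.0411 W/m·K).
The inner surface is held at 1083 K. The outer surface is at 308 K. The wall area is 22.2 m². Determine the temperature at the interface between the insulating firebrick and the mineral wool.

T ≈ 959 K

Treating each layer as a thermal resistance in series:
R_insulating firebrick = L/(kA) = 0.07/(0.335×22.2) = 0.009412 K/W
R_mineral wool = L/(kA) = 0.045/(0.0411×22.2) = 0.04932 K/W
R_total = 0.05873 K/W;  Q = ΔT/R_total = 775/0.05873 = 13200 W
T_interface = T_inner − Q·ΣR(inner→interface) = 1083 − 13200×0.009412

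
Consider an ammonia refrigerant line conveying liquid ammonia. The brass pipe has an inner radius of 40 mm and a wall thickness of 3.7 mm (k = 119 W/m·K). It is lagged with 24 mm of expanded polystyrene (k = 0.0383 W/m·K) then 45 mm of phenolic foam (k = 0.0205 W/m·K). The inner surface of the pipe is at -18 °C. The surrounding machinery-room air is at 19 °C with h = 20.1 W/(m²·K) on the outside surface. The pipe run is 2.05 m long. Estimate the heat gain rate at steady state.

Cylindrical conduction, so R = ln(r₂/r₁)/(2πkL) per layer, in series:
R_brass pipe wall = ln(43.7/40)/(2π×119×2.05) = 5.772×10^-5 K/W
R_expanded polystyrene = ln(67.7/43.7)/(2π×0.0383×2.05) = 0.8873 K/W
R_phenolic foam = ln(112.7/67.7)/(2π×0.0205×2.05) = 1.93 K/W
R_outer film = 1/(h_o·2πr_oL) = 1/(20.1×2π×0.1127×2.05) = 0.03427 K/W
R_total = 2.852 K/W
Q = ΔT/R_total = 37/2.852

Q ≈ 13 W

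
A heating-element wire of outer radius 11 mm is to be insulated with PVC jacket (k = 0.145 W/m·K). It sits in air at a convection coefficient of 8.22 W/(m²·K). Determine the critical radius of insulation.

r_cr ≈ 17.6 mm

For a cylinder r_cr = k/h = 0.145/8.22
r_cr = 17.6 mm; since the bare radius (11 mm) is below r_cr, adding a thin layer of insulation will *increase* heat loss.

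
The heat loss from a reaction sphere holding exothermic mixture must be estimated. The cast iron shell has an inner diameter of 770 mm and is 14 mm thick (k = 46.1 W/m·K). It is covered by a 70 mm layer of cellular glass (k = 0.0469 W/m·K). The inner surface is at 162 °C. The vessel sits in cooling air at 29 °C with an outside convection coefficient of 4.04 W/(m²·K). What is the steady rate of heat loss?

Each spherical layer contributes R = (1/r_i − 1/r_o)/(4πk):
R_cast iron shell = (1/0.385 − 1/0.399)/(4π×46.1) = 1.573×10^-4 K/W
R_cellular glass = (1/0.399 − 1/0.469)/(4π×0.0469) = 0.6347 K/W
R_outer film = 1/(h·4πr_o²) = 1/(4.04×4π×0.469²) = 0.08955 K/W
R_total = 0.7244 K/W
Q = ΔT/R_total = 133/0.7244

Q ≈ 184 W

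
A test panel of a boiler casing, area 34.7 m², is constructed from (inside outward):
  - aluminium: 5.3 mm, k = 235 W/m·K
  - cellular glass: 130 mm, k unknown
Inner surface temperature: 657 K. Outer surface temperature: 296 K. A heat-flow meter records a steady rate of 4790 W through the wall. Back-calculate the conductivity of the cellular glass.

Treating each layer as a thermal resistance in series:
R_aluminium = L/(kA) = 0.0053/(235×34.7) = 6.499×10^-7 K/W
Sum of known resistances R_other = 6.499×10^-7 K/W
Total R = ΔT/Q = 361/4790 = 0.07537 K/W
R_cellular glass = R_total − R_other = 0.07536 K/W
k = L/(R·A) = 0.13/(0.07536×34.7)

k ≈ 0.0497 W/(m·K)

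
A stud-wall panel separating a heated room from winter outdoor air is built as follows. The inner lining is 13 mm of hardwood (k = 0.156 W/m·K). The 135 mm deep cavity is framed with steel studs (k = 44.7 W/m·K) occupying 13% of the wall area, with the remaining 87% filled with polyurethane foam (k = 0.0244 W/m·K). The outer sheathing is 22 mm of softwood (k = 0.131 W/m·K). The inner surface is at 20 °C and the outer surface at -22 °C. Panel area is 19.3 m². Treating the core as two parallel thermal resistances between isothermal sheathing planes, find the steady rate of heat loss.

Q ≈ 2950 W

Sheathing layers in series; stud and cavity paths in parallel between them.
R_inner = 0.013/(0.156×19.3) = 0.004318 K/W
R_stud  = 0.135/(44.7×0.13×19.3) = 0.001204 K/W
R_cav   = 0.135/(0.0244×0.87×19.3) = 0.3295 K/W
1/R_core = 1/R_stud + 1/R_cav → R_core = 0.001199 K/W
R_outer = 0.022/(0.131×19.3) = 0.008701 K/W
R_total = 0.01422 K/W
Q = ΔT/R_total = 42/0.01422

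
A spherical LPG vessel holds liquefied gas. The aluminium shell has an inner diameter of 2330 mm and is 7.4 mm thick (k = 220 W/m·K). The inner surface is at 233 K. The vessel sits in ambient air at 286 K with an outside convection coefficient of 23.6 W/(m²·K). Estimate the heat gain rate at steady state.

Radial (spherical) resistances in series:
R_aluminium shell = (1/1.165 − 1/1.1724)/(4π×220) = 1.96×10^-6 K/W
R_outer film = 1/(h·4πr_o²) = 1/(23.6×4π×1.1724²) = 0.002453 K/W
R_total = 0.002455 K/W
Q = ΔT/R_total = 53/0.002455

Q ≈ 21600 W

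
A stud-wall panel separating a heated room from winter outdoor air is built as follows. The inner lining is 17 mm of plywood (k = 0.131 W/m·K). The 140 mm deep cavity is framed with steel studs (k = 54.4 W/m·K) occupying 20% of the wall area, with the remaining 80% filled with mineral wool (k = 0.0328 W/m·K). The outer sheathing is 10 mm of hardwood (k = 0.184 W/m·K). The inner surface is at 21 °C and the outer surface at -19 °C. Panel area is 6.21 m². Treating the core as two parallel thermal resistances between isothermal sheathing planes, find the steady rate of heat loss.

Sheathing layers in series; stud and cavity paths in parallel between them.
R_inner = 0.017/(0.131×6.21) = 0.0209 K/W
R_stud  = 0.14/(54.4×0.2×6.21) = 0.002072 K/W
R_cav   = 0.14/(0.0328×0.8×6.21) = 0.8592 K/W
1/R_core = 1/R_stud + 1/R_cav → R_core = 0.002067 K/W
R_outer = 0.01/(0.184×6.21) = 0.008752 K/W
R_total = 0.03172 K/W
Q = ΔT/R_total = 40/0.03172

Q ≈ 1260 W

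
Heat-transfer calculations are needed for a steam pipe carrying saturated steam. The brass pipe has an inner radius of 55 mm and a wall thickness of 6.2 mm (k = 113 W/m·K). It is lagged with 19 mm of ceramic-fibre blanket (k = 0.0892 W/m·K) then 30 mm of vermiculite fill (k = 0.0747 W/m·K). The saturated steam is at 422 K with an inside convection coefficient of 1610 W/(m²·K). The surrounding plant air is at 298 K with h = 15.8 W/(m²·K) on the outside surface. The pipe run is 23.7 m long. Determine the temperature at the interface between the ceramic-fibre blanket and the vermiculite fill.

T ≈ 374 K

For a radial system each layer contributes R = ln(r_out/r_in)/(2πkL); films add R = 1/(hA).
R_inner film = 1/(h_i·2πr₁L) = 1/(1610×2π×0.055×23.7) = 7.584×10^-5 K/W
R_brass pipe wall = ln(61.2/55)/(2π×113×23.7) = 6.348×10^-6 K/W
R_ceramic-fibre blanket = ln(80.2/61.2)/(2π×0.0892×23.7) = 0.02036 K/W
R_vermiculite fill = ln(110.2/80.2)/(2π×0.0747×23.7) = 0.02857 K/W
R_outer film = 1/(h_o·2πr_oL) = 1/(15.8×2π×0.1102×23.7) = 0.003857 K/W
R_total = 0.05286 K/W
Q = ΔT/R_total = 124/0.05286
Q = 2350 W
T_interface = T_inner − Q·ΣR(inner→interface) = 422 − 2350×0.02044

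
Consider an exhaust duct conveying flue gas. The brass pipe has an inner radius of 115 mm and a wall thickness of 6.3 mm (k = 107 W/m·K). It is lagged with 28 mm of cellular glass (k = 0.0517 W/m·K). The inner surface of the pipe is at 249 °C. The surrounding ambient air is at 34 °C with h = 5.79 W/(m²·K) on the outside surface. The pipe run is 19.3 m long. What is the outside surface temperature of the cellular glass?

T ≈ 82.1 °C

Cylindrical conduction, so R = ln(r₂/r₁)/(2πkL) per layer, in series:
R_brass pipe wall = ln(121.3/115)/(2π×107×19.3) = 4.11×10^-6 K/W
R_cellular glass = ln(149.3/121.3)/(2π×0.0517×19.3) = 0.03313 K/W
R_outer film = 1/(h_o·2πr_oL) = 1/(5.79×2π×0.1493×19.3) = 0.009539 K/W
R_total = 0.04267 K/W
Q = ΔT/R_total = 215/0.04267
Q = 5040 W
T_interface = T_inner − Q·ΣR(inner→interface) = 249 − 5040×0.03313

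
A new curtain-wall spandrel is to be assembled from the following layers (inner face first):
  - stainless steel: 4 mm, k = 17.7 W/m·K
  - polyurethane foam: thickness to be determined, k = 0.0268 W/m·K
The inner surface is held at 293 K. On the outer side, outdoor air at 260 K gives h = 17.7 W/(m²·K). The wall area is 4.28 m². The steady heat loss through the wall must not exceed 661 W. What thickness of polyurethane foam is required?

L ≈ 4.21 mm

Using the resistance-network approach (series):
R_stainless steel = L/(kA) = 0.004/(17.7×4.28) = 5.28×10^-5 K/W
R_outer film = 1/(h_o·A) = 1/(17.7×4.28) = 0.0132 K/W
Sum of the known resistances R_other = 0.01325 K/W
Required total resistance R_tot = ΔT/Q_allow = 33/661 = 0.04992 K/W
R_polyurethane foam = R_tot − R_other = 0.03667 K/W
L = R·k·A = 0.03667×0.0268×4.28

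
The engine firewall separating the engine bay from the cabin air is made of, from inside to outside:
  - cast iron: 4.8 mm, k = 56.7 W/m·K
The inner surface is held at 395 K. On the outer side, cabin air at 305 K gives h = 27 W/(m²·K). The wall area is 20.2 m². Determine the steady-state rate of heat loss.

Thermal resistances in series:
R_cast iron = L/(kA) = 0.0048/(56.7×20.2) = 4.191×10^-6 K/W
R_outer film = 1/(h_o·A) = 1/(27×20.2) = 0.001834 K/W
R_total = 0.001838 K/W
Q = ΔT / R_total = 90 / 0.001838

Q ≈ 49000 W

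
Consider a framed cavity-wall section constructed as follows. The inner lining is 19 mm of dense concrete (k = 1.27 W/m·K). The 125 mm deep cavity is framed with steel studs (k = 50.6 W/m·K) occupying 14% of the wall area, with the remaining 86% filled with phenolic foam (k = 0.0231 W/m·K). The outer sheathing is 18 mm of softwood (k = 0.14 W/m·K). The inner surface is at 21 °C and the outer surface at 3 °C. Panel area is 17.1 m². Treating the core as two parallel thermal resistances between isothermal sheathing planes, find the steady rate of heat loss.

Sheathing layers in series; stud and cavity paths in parallel between them.
R_inner = 0.019/(1.27×17.1) = 8.749×10^-4 K/W
R_stud  = 0.125/(50.6×0.14×17.1) = 0.001032 K/W
R_cav   = 0.125/(0.0231×0.86×17.1) = 0.368 K/W
1/R_core = 1/R_stud + 1/R_cav → R_core = 0.001029 K/W
R_outer = 0.018/(0.14×17.1) = 0.007519 K/W
R_total = 0.009423 K/W
Q = ΔT/R_total = 18/0.009423

Q ≈ 1910 W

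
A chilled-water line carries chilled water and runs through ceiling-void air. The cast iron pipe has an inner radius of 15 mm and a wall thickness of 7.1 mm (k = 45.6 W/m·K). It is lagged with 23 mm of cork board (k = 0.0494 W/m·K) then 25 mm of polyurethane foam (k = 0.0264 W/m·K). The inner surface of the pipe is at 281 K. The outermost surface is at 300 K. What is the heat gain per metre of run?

q′ ≈ 3.83 W/m

For a radial system each layer contributes R = ln(r_out/r_in)/(2πkL); films add R = 1/(hA).
R_cast iron pipe wall = ln(22.1/15)/(2π×45.6×1) = 0.001353 K/W
R_cork board = ln(45.1/22.1)/(2π×0.0494×1) = 2.298 K/W
R_polyurethane foam = ln(70.1/45.1)/(2π×0.0264×1) = 2.659 K/W
R_total = 4.958 K/W
Q = ΔT/R_total = 19/4.958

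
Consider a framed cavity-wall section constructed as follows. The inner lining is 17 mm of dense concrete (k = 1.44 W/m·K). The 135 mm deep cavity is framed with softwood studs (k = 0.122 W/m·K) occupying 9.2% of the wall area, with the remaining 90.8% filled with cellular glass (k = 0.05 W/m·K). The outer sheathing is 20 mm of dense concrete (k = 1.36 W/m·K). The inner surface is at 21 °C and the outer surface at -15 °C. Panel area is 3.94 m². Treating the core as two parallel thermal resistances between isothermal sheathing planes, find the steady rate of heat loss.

Sheathing layers in series; stud and cavity paths in parallel between them.
R_inner = 0.017/(1.44×3.94) = 0.002996 K/W
R_stud  = 0.135/(0.122×0.092×3.94) = 3.053 K/W
R_cav   = 0.135/(0.05×0.908×3.94) = 0.7547 K/W
1/R_core = 1/R_stud + 1/R_cav → R_core = 0.6051 K/W
R_outer = 0.02/(1.36×3.94) = 0.003732 K/W
R_total = 0.6118 K/W
Q = ΔT/R_total = 36/0.6118

Q ≈ 58.8 W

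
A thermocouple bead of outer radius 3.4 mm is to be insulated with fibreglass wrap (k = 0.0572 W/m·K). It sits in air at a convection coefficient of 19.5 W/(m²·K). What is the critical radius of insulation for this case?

For a sphere r_cr = 2k/h = 2×0.0572/19.5
r_cr = 5.87 mm; since the bare radius (3.4 mm) is below r_cr, adding a thin layer of insulation will *increase* heat loss.

r_cr ≈ 5.87 mm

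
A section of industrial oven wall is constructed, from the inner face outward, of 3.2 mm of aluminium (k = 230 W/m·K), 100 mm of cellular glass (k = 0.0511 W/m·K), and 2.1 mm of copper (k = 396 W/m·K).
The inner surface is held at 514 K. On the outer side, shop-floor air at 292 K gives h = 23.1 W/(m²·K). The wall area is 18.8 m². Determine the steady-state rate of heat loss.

Q ≈ 2090 W

Model the wall as resistances in series:
R_aluminium = L/(kA) = 0.0032/(230×18.8) = 7.401×10^-7 K/W
R_cellular glass = L/(kA) = 0.1/(0.0511×18.8) = 0.1041 K/W
R_copper = L/(kA) = 0.0021/(396×18.8) = 2.821×10^-7 K/W
R_outer film = 1/(h_o·A) = 1/(23.1×18.8) = 0.002303 K/W
R_total = 0.1064 K/W
Q = ΔT / R_total = 222 / 0.1064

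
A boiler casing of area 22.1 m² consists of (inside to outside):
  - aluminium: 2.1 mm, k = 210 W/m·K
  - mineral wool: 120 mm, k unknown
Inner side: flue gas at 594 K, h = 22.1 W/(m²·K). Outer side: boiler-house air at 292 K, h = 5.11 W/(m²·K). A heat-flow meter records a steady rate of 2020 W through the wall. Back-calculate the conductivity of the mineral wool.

k ≈ 0.0392 W/(m·K)

Series thermal resistances:
R_inner film = 1/(h_i·A) = 1/(22.1×22.1) = 0.002047 K/W
R_aluminium = L/(kA) = 0.0021/(210×22.1) = 4.525×10^-7 K/W
R_outer film = 1/(h_o·A) = 1/(5.11×22.1) = 0.008855 K/W
Sum of known resistances R_other = 0.0109 K/W
Total R = ΔT/Q = 302/2020 = 0.1495 K/W
R_mineral wool = R_total − R_other = 0.1386 K/W
k = L/(R·A) = 0.12/(0.1386×22.1)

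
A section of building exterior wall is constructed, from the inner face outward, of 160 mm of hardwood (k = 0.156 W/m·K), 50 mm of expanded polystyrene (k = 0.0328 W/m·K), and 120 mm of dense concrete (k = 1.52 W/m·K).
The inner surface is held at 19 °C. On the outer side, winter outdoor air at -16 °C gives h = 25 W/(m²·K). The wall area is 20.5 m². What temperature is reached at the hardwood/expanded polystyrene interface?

T ≈ 5.55 °C

Treating each layer as a thermal resistance in series:
R_hardwood = L/(kA) = 0.16/(0.156×20.5) = 0.05003 K/W
R_expanded polystyrene = L/(kA) = 0.05/(0.0328×20.5) = 0.07436 K/W
R_dense concrete = L/(kA) = 0.12/(1.52×20.5) = 0.003851 K/W
R_outer film = 1/(h_o·A) = 1/(25×20.5) = 0.001951 K/W
R_total = 0.1302 K/W;  Q = ΔT/R_total = 35/0.1302 = 268.8 W
T_interface = T_inner − Q·ΣR(inner→interface) = 19 − 269×0.05003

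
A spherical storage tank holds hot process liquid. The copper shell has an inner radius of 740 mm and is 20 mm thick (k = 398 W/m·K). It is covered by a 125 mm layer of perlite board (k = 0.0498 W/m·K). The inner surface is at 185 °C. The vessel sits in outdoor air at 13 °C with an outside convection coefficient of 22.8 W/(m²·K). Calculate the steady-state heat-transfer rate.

For a spherical shell R = (1/r₁ − 1/r₂)/(4πk); film R = 1/(h·4πr²). In series:
R_copper shell = (1/0.74 − 1/0.76)/(4π×398) = 7.11×10^-6 K/W
R_perlite board = (1/0.76 − 1/0.885)/(4π×0.0498) = 0.297 K/W
R_outer film = 1/(h·4πr_o²) = 1/(22.8×4π×0.885²) = 0.004456 K/W
R_total = 0.3014 K/W
Q = ΔT/R_total = 172/0.3014

Q ≈ 571 W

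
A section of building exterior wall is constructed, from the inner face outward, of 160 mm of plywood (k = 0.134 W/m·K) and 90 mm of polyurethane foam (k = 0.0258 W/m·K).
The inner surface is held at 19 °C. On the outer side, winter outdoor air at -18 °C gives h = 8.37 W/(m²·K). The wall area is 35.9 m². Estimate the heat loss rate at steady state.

Q ≈ 277 W

Model the wall as resistances in series:
R_plywood = L/(kA) = 0.16/(0.134×35.9) = 0.03326 K/W
R_polyurethane foam = L/(kA) = 0.09/(0.0258×35.9) = 0.09717 K/W
R_outer film = 1/(h_o·A) = 1/(8.37×35.9) = 0.003328 K/W
R_total = 0.1338 K/W
Q = ΔT / R_total = 37 / 0.1338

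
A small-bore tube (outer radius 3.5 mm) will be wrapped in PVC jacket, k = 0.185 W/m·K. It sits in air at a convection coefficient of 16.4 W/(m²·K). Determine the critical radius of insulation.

For a cylinder r_cr = k/h = 0.185/16.4
r_cr = 11.3 mm; since the bare radius (3.5 mm) is below r_cr, adding a thin layer of insulation will *increase* heat loss.

r_cr ≈ 11.3 mm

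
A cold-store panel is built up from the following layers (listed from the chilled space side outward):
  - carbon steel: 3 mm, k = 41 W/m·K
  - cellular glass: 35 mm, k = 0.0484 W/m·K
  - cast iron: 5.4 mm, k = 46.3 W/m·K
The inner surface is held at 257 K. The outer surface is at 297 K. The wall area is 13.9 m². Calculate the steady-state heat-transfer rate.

Treating each layer as a thermal resistance in series:
R_carbon steel = L/(kA) = 0.003/(41×13.9) = 5.264×10^-6 K/W
R_cellular glass = L/(kA) = 0.035/(0.0484×13.9) = 0.05202 K/W
R_cast iron = L/(kA) = 0.0054/(46.3×13.9) = 8.391×10^-6 K/W
R_total = 0.05204 K/W
Q = ΔT / R_total = 40 / 0.05204

Q ≈ 769 W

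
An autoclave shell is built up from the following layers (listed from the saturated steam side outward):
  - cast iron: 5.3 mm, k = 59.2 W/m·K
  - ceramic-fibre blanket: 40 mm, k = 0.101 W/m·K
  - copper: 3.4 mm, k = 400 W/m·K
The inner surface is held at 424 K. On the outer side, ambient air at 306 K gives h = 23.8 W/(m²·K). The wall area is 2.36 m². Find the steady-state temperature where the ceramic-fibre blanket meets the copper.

T ≈ 317 K

Model the wall as resistances in series:
R_cast iron = L/(kA) = 0.0053/(59.2×2.36) = 3.794×10^-5 K/W
R_ceramic-fibre blanket = L/(kA) = 0.04/(0.101×2.36) = 0.1678 K/W
R_copper = L/(kA) = 0.0034/(400×2.36) = 3.602×10^-6 K/W
R_outer film = 1/(h_o·A) = 1/(23.8×2.36) = 0.0178 K/W
R_total = 0.1857 K/W;  Q = ΔT/R_total = 118/0.1857 = 635.6 W
T_interface = T_inner − Q·ΣR(inner→interface) = 424 − 636×0.1679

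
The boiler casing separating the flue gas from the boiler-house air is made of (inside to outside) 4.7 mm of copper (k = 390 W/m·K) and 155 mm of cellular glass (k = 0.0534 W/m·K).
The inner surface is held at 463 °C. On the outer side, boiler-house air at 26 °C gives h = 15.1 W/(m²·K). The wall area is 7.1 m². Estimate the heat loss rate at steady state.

Series thermal resistances:
R_copper = L/(kA) = 0.0047/(390×7.1) = 1.697×10^-6 K/W
R_cellular glass = L/(kA) = 0.155/(0.0534×7.1) = 0.4088 K/W
R_outer film = 1/(h_o·A) = 1/(15.1×7.1) = 0.009327 K/W
R_total = 0.4181 K/W
Q = ΔT / R_total = 437 / 0.4181

Q ≈ 1050 W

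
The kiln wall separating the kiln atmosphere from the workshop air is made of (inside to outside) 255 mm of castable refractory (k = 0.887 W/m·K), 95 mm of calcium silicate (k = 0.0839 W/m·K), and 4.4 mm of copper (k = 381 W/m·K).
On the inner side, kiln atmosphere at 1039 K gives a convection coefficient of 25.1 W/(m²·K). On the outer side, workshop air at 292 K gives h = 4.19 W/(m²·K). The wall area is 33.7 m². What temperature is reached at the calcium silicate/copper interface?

T ≈ 397 K

Thermal resistances in series:
R_inner film = 1/(h_i·A) = 1/(25.1×33.7) = 0.001182 K/W
R_castable refractory = L/(kA) = 0.255/(0.887×33.7) = 0.008531 K/W
R_calcium silicate = L/(kA) = 0.095/(0.0839×33.7) = 0.0336 K/W
R_copper = L/(kA) = 0.0044/(381×33.7) = 3.427×10^-7 K/W
R_outer film = 1/(h_o·A) = 1/(4.19×33.7) = 0.007082 K/W
R_total = 0.05039 K/W;  Q = ΔT/R_total = 747/0.05039 = 14820 W
T_interface = T_inner − Q·ΣR(inner→interface) = 1039 − 14800×0.04331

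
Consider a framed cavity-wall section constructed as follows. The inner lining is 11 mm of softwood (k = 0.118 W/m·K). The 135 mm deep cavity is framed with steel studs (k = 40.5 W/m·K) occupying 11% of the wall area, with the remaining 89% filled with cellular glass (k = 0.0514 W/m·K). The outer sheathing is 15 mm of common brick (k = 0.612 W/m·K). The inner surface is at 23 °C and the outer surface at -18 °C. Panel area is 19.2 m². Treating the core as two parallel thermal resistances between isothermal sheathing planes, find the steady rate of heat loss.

Sheathing layers in series; stud and cavity paths in parallel between them.
R_inner = 0.011/(0.118×19.2) = 0.004855 K/W
R_stud  = 0.135/(40.5×0.11×19.2) = 0.001578 K/W
R_cav   = 0.135/(0.0514×0.89×19.2) = 0.1537 K/W
1/R_core = 1/R_stud + 1/R_cav → R_core = 0.001562 K/W
R_outer = 0.015/(0.612×19.2) = 0.001277 K/W
R_total = 0.007694 K/W
Q = ΔT/R_total = 41/0.007694

Q ≈ 5330 W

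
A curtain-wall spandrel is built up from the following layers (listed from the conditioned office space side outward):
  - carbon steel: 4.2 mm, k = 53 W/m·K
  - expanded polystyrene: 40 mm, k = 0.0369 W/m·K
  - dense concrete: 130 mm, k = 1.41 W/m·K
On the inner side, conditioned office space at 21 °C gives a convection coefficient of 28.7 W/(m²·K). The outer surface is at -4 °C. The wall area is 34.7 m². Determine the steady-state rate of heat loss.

Q ≈ 716 W

Model the wall as resistances in series:
R_inner film = 1/(h_i·A) = 1/(28.7×34.7) = 0.001004 K/W
R_carbon steel = L/(kA) = 0.0042/(53×34.7) = 2.284×10^-6 K/W
R_expanded polystyrene = L/(kA) = 0.04/(0.0369×34.7) = 0.03124 K/W
R_dense concrete = L/(kA) = 0.13/(1.41×34.7) = 0.002657 K/W
R_total = 0.0349 K/W
Q = ΔT / R_total = 25 / 0.0349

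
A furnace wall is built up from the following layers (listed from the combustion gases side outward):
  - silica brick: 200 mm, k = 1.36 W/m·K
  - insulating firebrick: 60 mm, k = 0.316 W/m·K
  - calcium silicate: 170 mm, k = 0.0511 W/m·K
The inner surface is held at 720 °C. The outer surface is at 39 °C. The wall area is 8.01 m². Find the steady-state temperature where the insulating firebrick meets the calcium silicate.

T ≈ 657 °C

Series thermal resistances:
R_silica brick = L/(kA) = 0.2/(1.36×8.01) = 0.01836 K/W
R_insulating firebrick = L/(kA) = 0.06/(0.316×8.01) = 0.0237 K/W
R_calcium silicate = L/(kA) = 0.17/(0.0511×8.01) = 0.4153 K/W
R_total = 0.4574 K/W;  Q = ΔT/R_total = 681/0.4574 = 1489 W
T_interface = T_inner − Q·ΣR(inner→interface) = 720 − 1490×0.04206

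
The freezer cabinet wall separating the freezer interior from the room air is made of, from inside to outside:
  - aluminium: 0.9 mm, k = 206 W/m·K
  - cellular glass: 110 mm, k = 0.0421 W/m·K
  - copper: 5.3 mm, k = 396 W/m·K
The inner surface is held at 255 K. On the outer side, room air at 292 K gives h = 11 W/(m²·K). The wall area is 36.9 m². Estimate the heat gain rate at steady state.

Q ≈ 505 W

Series thermal resistances:
R_aluminium = L/(kA) = 0.0009/(206×36.9) = 1.184×10^-7 K/W
R_cellular glass = L/(kA) = 0.11/(0.0421×36.9) = 0.07081 K/W
R_copper = L/(kA) = 0.0053/(396×36.9) = 3.627×10^-7 K/W
R_outer film = 1/(h_o·A) = 1/(11×36.9) = 0.002464 K/W
R_total = 0.07327 K/W
Q = ΔT / R_total = 37 / 0.07327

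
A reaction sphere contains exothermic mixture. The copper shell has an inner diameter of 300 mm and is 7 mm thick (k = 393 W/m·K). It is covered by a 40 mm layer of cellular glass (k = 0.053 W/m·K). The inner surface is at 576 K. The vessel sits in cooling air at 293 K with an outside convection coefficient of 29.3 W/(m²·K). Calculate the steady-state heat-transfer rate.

Q ≈ 141 W

For a spherical shell R = (1/r₁ − 1/r₂)/(4πk); film R = 1/(h·4πr²). In series:
R_copper shell = (1/0.15 − 1/0.157)/(4π×393) = 6.019×10^-5 K/W
R_cellular glass = (1/0.157 − 1/0.197)/(4π×0.053) = 1.942 K/W
R_outer film = 1/(h·4πr_o²) = 1/(29.3×4π×0.197²) = 0.06998 K/W
R_total = 2.012 K/W
Q = ΔT/R_total = 283/2.012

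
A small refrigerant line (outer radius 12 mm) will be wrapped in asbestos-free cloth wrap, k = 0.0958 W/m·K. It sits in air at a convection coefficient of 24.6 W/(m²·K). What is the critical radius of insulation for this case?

r_cr ≈ 3.89 mm

For a cylinder r_cr = k/h = 0.0958/24.6
r_cr = 3.89 mm; since the bare radius (12 mm) is above r_cr, any added insulation will reduce heat loss.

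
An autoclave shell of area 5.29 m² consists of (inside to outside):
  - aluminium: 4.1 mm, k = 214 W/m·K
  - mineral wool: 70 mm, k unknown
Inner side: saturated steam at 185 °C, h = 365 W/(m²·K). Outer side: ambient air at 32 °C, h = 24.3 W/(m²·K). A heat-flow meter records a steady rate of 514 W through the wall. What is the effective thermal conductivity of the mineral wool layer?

Model the wall as resistances in series:
R_inner film = 1/(h_i·A) = 1/(365×5.29) = 5.179×10^-4 K/W
R_aluminium = L/(kA) = 0.0041/(214×5.29) = 3.622×10^-6 K/W
R_outer film = 1/(h_o·A) = 1/(24.3×5.29) = 0.007779 K/W
Sum of known resistances R_other = 0.008301 K/W
Total R = ΔT/Q = 153/514 = 0.2977 K/W
R_mineral wool = R_total − R_other = 0.2894 K/W
k = L/(R·A) = 0.07/(0.2894×5.29)

k ≈ 0.0457 W/(m·K)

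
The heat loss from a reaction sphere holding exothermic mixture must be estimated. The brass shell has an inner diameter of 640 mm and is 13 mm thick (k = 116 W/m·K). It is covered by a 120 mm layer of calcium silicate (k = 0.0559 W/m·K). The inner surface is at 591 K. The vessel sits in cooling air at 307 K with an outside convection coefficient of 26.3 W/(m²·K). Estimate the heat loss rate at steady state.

Q ≈ 248 W

Spherical conduction: R = (1/r_in − 1/r_out)/(4πk) per layer; series-sum.
R_brass shell = (1/0.32 − 1/0.333)/(4π×116) = 8.369×10^-5 K/W
R_calcium silicate = (1/0.333 − 1/0.453)/(4π×0.0559) = 1.132 K/W
R_outer film = 1/(h·4πr_o²) = 1/(26.3×4π×0.453²) = 0.01474 K/W
R_total = 1.147 K/W
Q = ΔT/R_total = 284/1.147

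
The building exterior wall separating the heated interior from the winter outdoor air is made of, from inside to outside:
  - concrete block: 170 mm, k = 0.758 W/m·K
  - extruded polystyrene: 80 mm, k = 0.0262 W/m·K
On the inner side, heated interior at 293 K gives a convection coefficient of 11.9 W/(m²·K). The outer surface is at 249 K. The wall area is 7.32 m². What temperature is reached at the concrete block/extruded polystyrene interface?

T ≈ 289 K

Using the resistance-network approach (series):
R_inner film = 1/(h_i·A) = 1/(11.9×7.32) = 0.01148 K/W
R_concrete block = L/(kA) = 0.17/(0.758×7.32) = 0.03064 K/W
R_extruded polystyrene = L/(kA) = 0.08/(0.0262×7.32) = 0.4171 K/W
R_total = 0.4593 K/W;  Q = ΔT/R_total = 44/0.4593 = 95.81 W
T_interface = T_inner − Q·ΣR(inner→interface) = 293 − 95.8×0.04212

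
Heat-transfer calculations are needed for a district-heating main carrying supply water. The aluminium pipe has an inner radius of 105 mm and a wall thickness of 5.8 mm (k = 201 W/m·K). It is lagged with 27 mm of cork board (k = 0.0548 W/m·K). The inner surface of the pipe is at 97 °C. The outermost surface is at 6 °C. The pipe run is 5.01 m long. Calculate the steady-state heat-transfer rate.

Treating each annulus and film as a series resistance:
R_aluminium pipe wall = ln(110.8/105)/(2π×201×5.01) = 8.498×10^-6 K/W
R_cork board = ln(137.8/110.8)/(2π×0.0548×5.01) = 0.1264 K/W
R_total = 0.1264 K/W
Q = ΔT/R_total = 91/0.1264

Q ≈ 720 W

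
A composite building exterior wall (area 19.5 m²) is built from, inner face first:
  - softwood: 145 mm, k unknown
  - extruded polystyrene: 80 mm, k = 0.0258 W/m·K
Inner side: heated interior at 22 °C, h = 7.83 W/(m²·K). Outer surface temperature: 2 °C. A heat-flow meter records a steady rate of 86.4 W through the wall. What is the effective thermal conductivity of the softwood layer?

Model the wall as resistances in series:
R_inner film = 1/(h_i·A) = 1/(7.83×19.5) = 0.006549 K/W
R_extruded polystyrene = L/(kA) = 0.08/(0.0258×19.5) = 0.159 K/W
Sum of known resistances R_other = 0.1656 K/W
Total R = ΔT/Q = 20/86.4 = 0.2315 K/W
R_softwood = R_total − R_other = 0.06592 K/W
k = L/(R·A) = 0.145/(0.06592×19.5)

k ≈ 0.113 W/(m·K)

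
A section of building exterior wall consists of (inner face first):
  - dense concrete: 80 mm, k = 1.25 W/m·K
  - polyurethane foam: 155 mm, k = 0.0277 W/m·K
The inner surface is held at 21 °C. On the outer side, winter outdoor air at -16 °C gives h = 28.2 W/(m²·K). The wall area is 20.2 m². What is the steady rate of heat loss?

Thermal resistances in series:
R_dense concrete = L/(kA) = 0.08/(1.25×20.2) = 0.003168 K/W
R_polyurethane foam = L/(kA) = 0.155/(0.0277×20.2) = 0.277 K/W
R_outer film = 1/(h_o·A) = 1/(28.2×20.2) = 0.001755 K/W
R_total = 0.2819 K/W
Q = ΔT / R_total = 37 / 0.2819

Q ≈ 131 W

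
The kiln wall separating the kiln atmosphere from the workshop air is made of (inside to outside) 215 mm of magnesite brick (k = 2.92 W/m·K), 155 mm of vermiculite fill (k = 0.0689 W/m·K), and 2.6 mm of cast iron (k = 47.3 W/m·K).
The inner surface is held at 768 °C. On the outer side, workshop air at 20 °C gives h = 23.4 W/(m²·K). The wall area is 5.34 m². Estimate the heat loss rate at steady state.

Q ≈ 1690 W

Thermal resistances in series:
R_magnesite brick = L/(kA) = 0.215/(2.92×5.34) = 0.01379 K/W
R_vermiculite fill = L/(kA) = 0.155/(0.0689×5.34) = 0.4213 K/W
R_cast iron = L/(kA) = 0.0026/(47.3×5.34) = 1.029×10^-5 K/W
R_outer film = 1/(h_o·A) = 1/(23.4×5.34) = 0.008003 K/W
R_total = 0.4431 K/W
Q = ΔT / R_total = 748 / 0.4431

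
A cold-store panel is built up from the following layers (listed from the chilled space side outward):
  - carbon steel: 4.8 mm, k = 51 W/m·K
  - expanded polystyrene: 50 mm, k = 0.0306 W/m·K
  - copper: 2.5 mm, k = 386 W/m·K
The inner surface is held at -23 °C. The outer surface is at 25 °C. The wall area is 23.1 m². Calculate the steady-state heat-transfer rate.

Q ≈ 679 W

Treating each layer as a thermal resistance in series:
R_carbon steel = L/(kA) = 0.0048/(51×23.1) = 4.074×10^-6 K/W
R_expanded polystyrene = L/(kA) = 0.05/(0.0306×23.1) = 0.07074 K/W
R_copper = L/(kA) = 0.0025/(386×23.1) = 2.804×10^-7 K/W
R_total = 0.07074 K/W
Q = ΔT / R_total = 48 / 0.07074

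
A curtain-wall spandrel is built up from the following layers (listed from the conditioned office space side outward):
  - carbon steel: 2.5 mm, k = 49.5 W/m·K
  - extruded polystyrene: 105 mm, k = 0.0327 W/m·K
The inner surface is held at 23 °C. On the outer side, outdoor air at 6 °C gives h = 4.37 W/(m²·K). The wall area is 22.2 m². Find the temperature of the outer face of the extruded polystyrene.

T ≈ 7.13 °C

Thermal resistances in series:
R_carbon steel = L/(kA) = 0.0025/(49.5×22.2) = 2.275×10^-6 K/W
R_extruded polystyrene = L/(kA) = 0.105/(0.0327×22.2) = 0.1446 K/W
R_outer film = 1/(h_o·A) = 1/(4.37×22.2) = 0.01031 K/W
R_total = 0.155 K/W;  Q = ΔT/R_total = 17/0.155 = 109.7 W
T_interface = T_inner − Q·ΣR(inner→interface) = 23 − 110×0.1446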